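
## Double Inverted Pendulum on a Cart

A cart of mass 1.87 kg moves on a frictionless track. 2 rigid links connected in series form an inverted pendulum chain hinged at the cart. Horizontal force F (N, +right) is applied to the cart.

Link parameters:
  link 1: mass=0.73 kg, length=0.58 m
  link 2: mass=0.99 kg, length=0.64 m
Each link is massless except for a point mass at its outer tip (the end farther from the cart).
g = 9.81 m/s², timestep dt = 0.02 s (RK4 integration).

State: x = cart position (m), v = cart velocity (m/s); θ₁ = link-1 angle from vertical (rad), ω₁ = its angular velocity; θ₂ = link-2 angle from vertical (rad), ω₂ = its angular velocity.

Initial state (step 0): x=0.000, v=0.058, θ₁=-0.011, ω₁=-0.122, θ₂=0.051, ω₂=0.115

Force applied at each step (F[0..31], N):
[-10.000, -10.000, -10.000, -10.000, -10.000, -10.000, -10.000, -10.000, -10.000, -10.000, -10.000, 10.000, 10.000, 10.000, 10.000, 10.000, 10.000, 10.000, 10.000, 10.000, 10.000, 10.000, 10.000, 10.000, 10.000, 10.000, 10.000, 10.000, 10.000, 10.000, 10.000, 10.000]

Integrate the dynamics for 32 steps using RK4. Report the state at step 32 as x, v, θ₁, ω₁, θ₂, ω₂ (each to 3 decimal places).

Answer: x=-0.305, v=0.526, θ₁=1.398, ω₁=4.845, θ₂=-0.078, ω₂=-0.886

Derivation:
apply F[0]=-10.000 → step 1: x=0.000, v=-0.047, θ₁=-0.012, ω₁=0.026, θ₂=0.054, ω₂=0.161
apply F[1]=-10.000 → step 2: x=-0.002, v=-0.152, θ₁=-0.010, ω₁=0.172, θ₂=0.057, ω₂=0.209
apply F[2]=-10.000 → step 3: x=-0.006, v=-0.257, θ₁=-0.005, ω₁=0.321, θ₂=0.062, ω₂=0.258
apply F[3]=-10.000 → step 4: x=-0.012, v=-0.364, θ₁=0.003, ω₁=0.475, θ₂=0.068, ω₂=0.305
apply F[4]=-10.000 → step 5: x=-0.021, v=-0.472, θ₁=0.014, ω₁=0.637, θ₂=0.074, ω₂=0.348
apply F[5]=-10.000 → step 6: x=-0.031, v=-0.583, θ₁=0.028, ω₁=0.810, θ₂=0.082, ω₂=0.387
apply F[6]=-10.000 → step 7: x=-0.044, v=-0.696, θ₁=0.046, ω₁=0.997, θ₂=0.090, ω₂=0.420
apply F[7]=-10.000 → step 8: x=-0.059, v=-0.812, θ₁=0.068, ω₁=1.201, θ₂=0.098, ω₂=0.443
apply F[8]=-10.000 → step 9: x=-0.076, v=-0.931, θ₁=0.095, ω₁=1.425, θ₂=0.107, ω₂=0.457
apply F[9]=-10.000 → step 10: x=-0.096, v=-1.054, θ₁=0.126, ω₁=1.670, θ₂=0.117, ω₂=0.458
apply F[10]=-10.000 → step 11: x=-0.119, v=-1.178, θ₁=0.162, ω₁=1.939, θ₂=0.126, ω₂=0.447
apply F[11]=+10.000 → step 12: x=-0.141, v=-1.098, θ₁=0.200, ω₁=1.883, θ₂=0.134, ω₂=0.416
apply F[12]=+10.000 → step 13: x=-0.163, v=-1.024, θ₁=0.237, ω₁=1.862, θ₂=0.142, ω₂=0.368
apply F[13]=+10.000 → step 14: x=-0.182, v=-0.955, θ₁=0.274, ω₁=1.874, θ₂=0.149, ω₂=0.302
apply F[14]=+10.000 → step 15: x=-0.201, v=-0.891, θ₁=0.312, ω₁=1.918, θ₂=0.154, ω₂=0.219
apply F[15]=+10.000 → step 16: x=-0.218, v=-0.830, θ₁=0.351, ω₁=1.991, θ₂=0.158, ω₂=0.120
apply F[16]=+10.000 → step 17: x=-0.234, v=-0.772, θ₁=0.392, ω₁=2.091, θ₂=0.159, ω₂=0.005
apply F[17]=+10.000 → step 18: x=-0.249, v=-0.716, θ₁=0.435, ω₁=2.216, θ₂=0.158, ω₂=-0.121
apply F[18]=+10.000 → step 19: x=-0.263, v=-0.660, θ₁=0.481, ω₁=2.361, θ₂=0.154, ω₂=-0.258
apply F[19]=+10.000 → step 20: x=-0.275, v=-0.602, θ₁=0.530, ω₁=2.523, θ₂=0.147, ω₂=-0.400
apply F[20]=+10.000 → step 21: x=-0.287, v=-0.542, θ₁=0.582, ω₁=2.695, θ₂=0.138, ω₂=-0.543
apply F[21]=+10.000 → step 22: x=-0.297, v=-0.478, θ₁=0.638, ω₁=2.874, θ₂=0.126, ω₂=-0.681
apply F[22]=+10.000 → step 23: x=-0.306, v=-0.409, θ₁=0.697, ω₁=3.055, θ₂=0.111, ω₂=-0.809
apply F[23]=+10.000 → step 24: x=-0.313, v=-0.334, θ₁=0.760, ω₁=3.237, θ₂=0.093, ω₂=-0.922
apply F[24]=+10.000 → step 25: x=-0.319, v=-0.253, θ₁=0.826, ω₁=3.417, θ₂=0.074, ω₂=-1.016
apply F[25]=+10.000 → step 26: x=-0.323, v=-0.165, θ₁=0.896, ω₁=3.596, θ₂=0.053, ω₂=-1.087
apply F[26]=+10.000 → step 27: x=-0.326, v=-0.070, θ₁=0.970, ω₁=3.777, θ₂=0.031, ω₂=-1.134
apply F[27]=+10.000 → step 28: x=-0.326, v=0.032, θ₁=1.048, ω₁=3.962, θ₂=0.008, ω₂=-1.153
apply F[28]=+10.000 → step 29: x=-0.324, v=0.142, θ₁=1.129, ω₁=4.156, θ₂=-0.015, ω₂=-1.142
apply F[29]=+10.000 → step 30: x=-0.320, v=0.260, θ₁=1.214, ω₁=4.363, θ₂=-0.038, ω₂=-1.096
apply F[30]=+10.000 → step 31: x=-0.314, v=0.387, θ₁=1.303, ω₁=4.590, θ₂=-0.059, ω₂=-1.013
apply F[31]=+10.000 → step 32: x=-0.305, v=0.526, θ₁=1.398, ω₁=4.845, θ₂=-0.078, ω₂=-0.886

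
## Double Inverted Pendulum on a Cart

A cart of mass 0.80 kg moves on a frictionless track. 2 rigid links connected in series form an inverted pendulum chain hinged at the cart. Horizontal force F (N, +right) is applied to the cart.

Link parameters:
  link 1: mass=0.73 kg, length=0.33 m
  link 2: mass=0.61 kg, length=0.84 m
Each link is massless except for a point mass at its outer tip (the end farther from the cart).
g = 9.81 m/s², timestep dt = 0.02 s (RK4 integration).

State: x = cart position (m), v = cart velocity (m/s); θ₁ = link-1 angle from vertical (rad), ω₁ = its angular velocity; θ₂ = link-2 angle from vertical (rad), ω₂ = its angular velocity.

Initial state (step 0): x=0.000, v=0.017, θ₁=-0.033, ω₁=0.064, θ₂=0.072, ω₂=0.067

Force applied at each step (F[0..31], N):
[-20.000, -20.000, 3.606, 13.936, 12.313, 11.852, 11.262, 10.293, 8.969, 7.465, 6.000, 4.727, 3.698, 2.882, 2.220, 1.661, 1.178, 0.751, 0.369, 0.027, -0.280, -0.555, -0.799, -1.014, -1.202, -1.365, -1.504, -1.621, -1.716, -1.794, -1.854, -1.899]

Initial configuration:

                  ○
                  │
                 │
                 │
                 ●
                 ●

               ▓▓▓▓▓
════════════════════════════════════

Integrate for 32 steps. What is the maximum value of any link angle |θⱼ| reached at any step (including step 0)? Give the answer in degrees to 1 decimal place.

Answer: 11.0°

Derivation:
apply F[0]=-20.000 → step 1: x=-0.005, v=-0.474, θ₁=-0.018, ω₁=1.482, θ₂=0.074, ω₂=0.112
apply F[1]=-20.000 → step 2: x=-0.019, v=-0.974, θ₁=0.027, ω₁=2.969, θ₂=0.076, ω₂=0.138
apply F[2]=+3.606 → step 3: x=-0.038, v=-0.897, θ₁=0.084, ω₁=2.762, θ₂=0.079, ω₂=0.145
apply F[3]=+13.936 → step 4: x=-0.052, v=-0.584, θ₁=0.130, ω₁=1.897, θ₂=0.082, ω₂=0.132
apply F[4]=+12.313 → step 5: x=-0.062, v=-0.329, θ₁=0.162, ω₁=1.254, θ₂=0.084, ω₂=0.103
apply F[5]=+11.852 → step 6: x=-0.066, v=-0.097, θ₁=0.181, ω₁=0.714, θ₂=0.086, ω₂=0.060
apply F[6]=+11.262 → step 7: x=-0.066, v=0.113, θ₁=0.191, ω₁=0.255, θ₂=0.087, ω₂=0.010
apply F[7]=+10.293 → step 8: x=-0.062, v=0.298, θ₁=0.192, ω₁=-0.122, θ₂=0.086, ω₂=-0.042
apply F[8]=+8.969 → step 9: x=-0.054, v=0.453, θ₁=0.187, ω₁=-0.413, θ₂=0.085, ω₂=-0.092
apply F[9]=+7.465 → step 10: x=-0.044, v=0.576, θ₁=0.177, ω₁=-0.618, θ₂=0.083, ω₂=-0.137
apply F[10]=+6.000 → step 11: x=-0.031, v=0.668, θ₁=0.163, ω₁=-0.746, θ₂=0.080, ω₂=-0.177
apply F[11]=+4.727 → step 12: x=-0.017, v=0.734, θ₁=0.147, ω₁=-0.815, θ₂=0.076, ω₂=-0.211
apply F[12]=+3.698 → step 13: x=-0.002, v=0.781, θ₁=0.131, ω₁=-0.841, θ₂=0.071, ω₂=-0.239
apply F[13]=+2.882 → step 14: x=0.014, v=0.814, θ₁=0.114, ω₁=-0.840, θ₂=0.066, ω₂=-0.262
apply F[14]=+2.220 → step 15: x=0.030, v=0.835, θ₁=0.098, ω₁=-0.822, θ₂=0.061, ω₂=-0.279
apply F[15]=+1.661 → step 16: x=0.047, v=0.848, θ₁=0.082, ω₁=-0.792, θ₂=0.055, ω₂=-0.293
apply F[16]=+1.178 → step 17: x=0.064, v=0.854, θ₁=0.066, ω₁=-0.755, θ₂=0.049, ω₂=-0.302
apply F[17]=+0.751 → step 18: x=0.081, v=0.854, θ₁=0.051, ω₁=-0.714, θ₂=0.043, ω₂=-0.307
apply F[18]=+0.369 → step 19: x=0.098, v=0.849, θ₁=0.038, ω₁=-0.670, θ₂=0.037, ω₂=-0.309
apply F[19]=+0.027 → step 20: x=0.115, v=0.840, θ₁=0.025, ω₁=-0.625, θ₂=0.031, ω₂=-0.308
apply F[20]=-0.280 → step 21: x=0.132, v=0.827, θ₁=0.013, ω₁=-0.579, θ₂=0.025, ω₂=-0.304
apply F[21]=-0.555 → step 22: x=0.148, v=0.810, θ₁=0.002, ω₁=-0.532, θ₂=0.019, ω₂=-0.298
apply F[22]=-0.799 → step 23: x=0.164, v=0.792, θ₁=-0.008, ω₁=-0.487, θ₂=0.013, ω₂=-0.290
apply F[23]=-1.014 → step 24: x=0.180, v=0.771, θ₁=-0.018, ω₁=-0.442, θ₂=0.007, ω₂=-0.280
apply F[24]=-1.202 → step 25: x=0.195, v=0.748, θ₁=-0.026, ω₁=-0.399, θ₂=0.001, ω₂=-0.269
apply F[25]=-1.365 → step 26: x=0.210, v=0.723, θ₁=-0.034, ω₁=-0.357, θ₂=-0.004, ω₂=-0.257
apply F[26]=-1.504 → step 27: x=0.224, v=0.698, θ₁=-0.040, ω₁=-0.317, θ₂=-0.009, ω₂=-0.243
apply F[27]=-1.621 → step 28: x=0.238, v=0.672, θ₁=-0.046, ω₁=-0.279, θ₂=-0.014, ω₂=-0.230
apply F[28]=-1.716 → step 29: x=0.251, v=0.645, θ₁=-0.052, ω₁=-0.244, θ₂=-0.018, ω₂=-0.215
apply F[29]=-1.794 → step 30: x=0.263, v=0.618, θ₁=-0.056, ω₁=-0.211, θ₂=-0.022, ω₂=-0.201
apply F[30]=-1.854 → step 31: x=0.275, v=0.591, θ₁=-0.060, ω₁=-0.180, θ₂=-0.026, ω₂=-0.186
apply F[31]=-1.899 → step 32: x=0.287, v=0.563, θ₁=-0.063, ω₁=-0.151, θ₂=-0.030, ω₂=-0.172
Max |angle| over trajectory = 0.192 rad = 11.0°.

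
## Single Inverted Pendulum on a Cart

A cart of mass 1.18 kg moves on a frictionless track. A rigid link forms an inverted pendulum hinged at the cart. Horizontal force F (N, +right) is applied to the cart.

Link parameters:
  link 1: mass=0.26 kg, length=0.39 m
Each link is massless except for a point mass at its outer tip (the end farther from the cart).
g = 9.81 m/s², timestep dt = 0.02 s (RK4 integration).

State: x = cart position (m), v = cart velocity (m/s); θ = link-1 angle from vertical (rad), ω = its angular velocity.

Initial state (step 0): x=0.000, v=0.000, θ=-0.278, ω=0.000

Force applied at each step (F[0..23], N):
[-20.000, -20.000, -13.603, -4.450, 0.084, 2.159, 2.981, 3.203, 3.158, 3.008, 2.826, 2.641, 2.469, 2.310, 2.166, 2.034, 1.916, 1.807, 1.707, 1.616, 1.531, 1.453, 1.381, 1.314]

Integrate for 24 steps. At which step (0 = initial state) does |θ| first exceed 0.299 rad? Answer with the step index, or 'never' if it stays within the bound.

Answer: never

Derivation:
apply F[0]=-20.000 → step 1: x=-0.003, v=-0.322, θ=-0.271, ω=0.659
apply F[1]=-20.000 → step 2: x=-0.013, v=-0.646, θ=-0.252, ω=1.330
apply F[2]=-13.603 → step 3: x=-0.028, v=-0.865, θ=-0.221, ω=1.757
apply F[3]=-4.450 → step 4: x=-0.046, v=-0.933, θ=-0.185, ω=1.825
apply F[4]=+0.084 → step 5: x=-0.065, v=-0.925, θ=-0.150, ω=1.723
apply F[5]=+2.159 → step 6: x=-0.083, v=-0.884, θ=-0.117, ω=1.550
apply F[6]=+2.981 → step 7: x=-0.100, v=-0.829, θ=-0.088, ω=1.360
apply F[7]=+3.203 → step 8: x=-0.116, v=-0.772, θ=-0.062, ω=1.177
apply F[8]=+3.158 → step 9: x=-0.131, v=-0.716, θ=-0.041, ω=1.009
apply F[9]=+3.008 → step 10: x=-0.144, v=-0.664, θ=-0.022, ω=0.859
apply F[10]=+2.826 → step 11: x=-0.157, v=-0.616, θ=-0.006, ω=0.728
apply F[11]=+2.641 → step 12: x=-0.169, v=-0.571, θ=0.007, ω=0.614
apply F[12]=+2.469 → step 13: x=-0.180, v=-0.530, θ=0.019, ω=0.514
apply F[13]=+2.310 → step 14: x=-0.190, v=-0.491, θ=0.028, ω=0.428
apply F[14]=+2.166 → step 15: x=-0.200, v=-0.456, θ=0.036, ω=0.354
apply F[15]=+2.034 → step 16: x=-0.209, v=-0.423, θ=0.042, ω=0.290
apply F[16]=+1.916 → step 17: x=-0.217, v=-0.393, θ=0.048, ω=0.234
apply F[17]=+1.807 → step 18: x=-0.224, v=-0.364, θ=0.052, ω=0.186
apply F[18]=+1.707 → step 19: x=-0.231, v=-0.338, θ=0.055, ω=0.145
apply F[19]=+1.616 → step 20: x=-0.238, v=-0.313, θ=0.058, ω=0.109
apply F[20]=+1.531 → step 21: x=-0.244, v=-0.289, θ=0.059, ω=0.079
apply F[21]=+1.453 → step 22: x=-0.249, v=-0.267, θ=0.061, ω=0.053
apply F[22]=+1.381 → step 23: x=-0.255, v=-0.247, θ=0.062, ω=0.030
apply F[23]=+1.314 → step 24: x=-0.259, v=-0.227, θ=0.062, ω=0.011
max |θ| = 0.278 ≤ 0.299 over all 25 states.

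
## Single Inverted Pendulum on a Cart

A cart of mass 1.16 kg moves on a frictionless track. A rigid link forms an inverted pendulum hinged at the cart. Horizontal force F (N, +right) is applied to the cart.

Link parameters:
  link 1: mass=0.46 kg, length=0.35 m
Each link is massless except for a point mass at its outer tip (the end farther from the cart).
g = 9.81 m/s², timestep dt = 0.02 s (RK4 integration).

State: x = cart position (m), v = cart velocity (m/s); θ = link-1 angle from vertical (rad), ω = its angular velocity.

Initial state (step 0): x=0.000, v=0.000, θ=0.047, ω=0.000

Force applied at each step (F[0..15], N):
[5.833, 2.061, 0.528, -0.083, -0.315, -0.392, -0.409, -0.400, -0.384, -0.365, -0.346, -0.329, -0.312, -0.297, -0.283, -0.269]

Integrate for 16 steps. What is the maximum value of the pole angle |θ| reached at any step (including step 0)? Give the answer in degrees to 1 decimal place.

Answer: 2.7°

Derivation:
apply F[0]=+5.833 → step 1: x=0.001, v=0.097, θ=0.044, ω=-0.251
apply F[1]=+2.061 → step 2: x=0.003, v=0.129, θ=0.039, ω=-0.319
apply F[2]=+0.528 → step 3: x=0.006, v=0.136, θ=0.032, ω=-0.318
apply F[3]=-0.083 → step 4: x=0.009, v=0.132, θ=0.026, ω=-0.291
apply F[4]=-0.315 → step 5: x=0.011, v=0.125, θ=0.021, ω=-0.257
apply F[5]=-0.392 → step 6: x=0.014, v=0.116, θ=0.016, ω=-0.223
apply F[6]=-0.409 → step 7: x=0.016, v=0.108, θ=0.012, ω=-0.192
apply F[7]=-0.400 → step 8: x=0.018, v=0.101, θ=0.008, ω=-0.164
apply F[8]=-0.384 → step 9: x=0.020, v=0.093, θ=0.005, ω=-0.140
apply F[9]=-0.365 → step 10: x=0.022, v=0.087, θ=0.003, ω=-0.119
apply F[10]=-0.346 → step 11: x=0.023, v=0.081, θ=0.001, ω=-0.100
apply F[11]=-0.329 → step 12: x=0.025, v=0.075, θ=-0.001, ω=-0.084
apply F[12]=-0.312 → step 13: x=0.026, v=0.070, θ=-0.003, ω=-0.071
apply F[13]=-0.297 → step 14: x=0.028, v=0.065, θ=-0.004, ω=-0.059
apply F[14]=-0.283 → step 15: x=0.029, v=0.060, θ=-0.005, ω=-0.048
apply F[15]=-0.269 → step 16: x=0.030, v=0.056, θ=-0.006, ω=-0.039
Max |angle| over trajectory = 0.047 rad = 2.7°.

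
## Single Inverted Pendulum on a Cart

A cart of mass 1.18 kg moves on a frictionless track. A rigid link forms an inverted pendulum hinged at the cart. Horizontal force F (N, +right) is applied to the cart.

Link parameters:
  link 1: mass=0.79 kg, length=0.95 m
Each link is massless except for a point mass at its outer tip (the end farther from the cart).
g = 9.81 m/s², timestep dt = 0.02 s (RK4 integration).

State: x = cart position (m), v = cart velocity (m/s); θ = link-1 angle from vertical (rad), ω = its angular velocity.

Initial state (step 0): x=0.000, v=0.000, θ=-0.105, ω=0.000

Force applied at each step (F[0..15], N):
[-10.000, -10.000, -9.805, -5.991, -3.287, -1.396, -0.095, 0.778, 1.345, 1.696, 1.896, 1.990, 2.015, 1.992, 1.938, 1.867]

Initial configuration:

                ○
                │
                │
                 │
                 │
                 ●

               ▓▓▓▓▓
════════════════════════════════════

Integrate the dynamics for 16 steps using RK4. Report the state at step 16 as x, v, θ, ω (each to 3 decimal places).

apply F[0]=-10.000 → step 1: x=-0.002, v=-0.155, θ=-0.104, ω=0.140
apply F[1]=-10.000 → step 2: x=-0.006, v=-0.310, θ=-0.099, ω=0.282
apply F[2]=-9.805 → step 3: x=-0.014, v=-0.463, θ=-0.092, ω=0.422
apply F[3]=-5.991 → step 4: x=-0.024, v=-0.553, θ=-0.083, ω=0.498
apply F[4]=-3.287 → step 5: x=-0.036, v=-0.598, θ=-0.073, ω=0.530
apply F[5]=-1.396 → step 6: x=-0.048, v=-0.613, θ=-0.062, ω=0.532
apply F[6]=-0.095 → step 7: x=-0.060, v=-0.608, θ=-0.052, ω=0.514
apply F[7]=+0.778 → step 8: x=-0.072, v=-0.588, θ=-0.042, ω=0.485
apply F[8]=+1.345 → step 9: x=-0.083, v=-0.561, θ=-0.032, ω=0.448
apply F[9]=+1.696 → step 10: x=-0.094, v=-0.529, θ=-0.024, ω=0.408
apply F[10]=+1.896 → step 11: x=-0.104, v=-0.494, θ=-0.016, ω=0.367
apply F[11]=+1.990 → step 12: x=-0.114, v=-0.458, θ=-0.009, ω=0.328
apply F[12]=+2.015 → step 13: x=-0.123, v=-0.424, θ=-0.003, ω=0.289
apply F[13]=+1.992 → step 14: x=-0.131, v=-0.390, θ=0.002, ω=0.254
apply F[14]=+1.938 → step 15: x=-0.138, v=-0.358, θ=0.007, ω=0.221
apply F[15]=+1.867 → step 16: x=-0.145, v=-0.327, θ=0.011, ω=0.191

Answer: x=-0.145, v=-0.327, θ=0.011, ω=0.191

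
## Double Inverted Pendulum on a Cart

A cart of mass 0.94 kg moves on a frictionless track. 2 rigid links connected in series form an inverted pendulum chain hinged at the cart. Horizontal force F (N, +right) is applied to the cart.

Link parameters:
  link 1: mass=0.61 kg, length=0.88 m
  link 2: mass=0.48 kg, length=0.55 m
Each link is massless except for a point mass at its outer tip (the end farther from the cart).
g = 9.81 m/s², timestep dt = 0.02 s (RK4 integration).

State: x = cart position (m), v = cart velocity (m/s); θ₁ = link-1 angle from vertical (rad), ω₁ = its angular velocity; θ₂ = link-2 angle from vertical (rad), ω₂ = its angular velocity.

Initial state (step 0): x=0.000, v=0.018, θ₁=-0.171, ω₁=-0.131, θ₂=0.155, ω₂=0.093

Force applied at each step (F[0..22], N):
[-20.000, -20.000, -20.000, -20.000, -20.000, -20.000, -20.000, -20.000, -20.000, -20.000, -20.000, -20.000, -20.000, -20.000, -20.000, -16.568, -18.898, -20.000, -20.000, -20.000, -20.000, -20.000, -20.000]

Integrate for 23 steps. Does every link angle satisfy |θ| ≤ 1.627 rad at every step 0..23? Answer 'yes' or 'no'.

apply F[0]=-20.000 → step 1: x=-0.003, v=-0.361, θ₁=-0.170, ω₁=0.190, θ₂=0.159, ω₂=0.342
apply F[1]=-20.000 → step 2: x=-0.014, v=-0.741, θ₁=-0.163, ω₁=0.515, θ₂=0.169, ω₂=0.589
apply F[2]=-20.000 → step 3: x=-0.033, v=-1.126, θ₁=-0.150, ω₁=0.851, θ₂=0.183, ω₂=0.827
apply F[3]=-20.000 → step 4: x=-0.060, v=-1.517, θ₁=-0.129, ω₁=1.205, θ₂=0.202, ω₂=1.048
apply F[4]=-20.000 → step 5: x=-0.094, v=-1.918, θ₁=-0.101, ω₁=1.583, θ₂=0.225, ω₂=1.243
apply F[5]=-20.000 → step 6: x=-0.136, v=-2.328, θ₁=-0.066, ω₁=1.991, θ₂=0.251, ω₂=1.401
apply F[6]=-20.000 → step 7: x=-0.187, v=-2.748, θ₁=-0.022, ω₁=2.432, θ₂=0.280, ω₂=1.511
apply F[7]=-20.000 → step 8: x=-0.246, v=-3.173, θ₁=0.032, ω₁=2.907, θ₂=0.311, ω₂=1.562
apply F[8]=-20.000 → step 9: x=-0.314, v=-3.597, θ₁=0.095, ω₁=3.408, θ₂=0.342, ω₂=1.548
apply F[9]=-20.000 → step 10: x=-0.390, v=-4.007, θ₁=0.168, ω₁=3.921, θ₂=0.373, ω₂=1.474
apply F[10]=-20.000 → step 11: x=-0.474, v=-4.384, θ₁=0.252, ω₁=4.419, θ₂=0.401, ω₂=1.362
apply F[11]=-20.000 → step 12: x=-0.565, v=-4.709, θ₁=0.345, ω₁=4.869, θ₂=0.427, ω₂=1.252
apply F[12]=-20.000 → step 13: x=-0.662, v=-4.967, θ₁=0.446, ω₁=5.240, θ₂=0.452, ω₂=1.199
apply F[13]=-20.000 → step 14: x=-0.763, v=-5.152, θ₁=0.554, ω₁=5.517, θ₂=0.476, ω₂=1.251
apply F[14]=-20.000 → step 15: x=-0.868, v=-5.269, θ₁=0.666, ω₁=5.703, θ₂=0.502, ω₂=1.432
apply F[15]=-16.568 → step 16: x=-0.973, v=-5.284, θ₁=0.781, ω₁=5.782, θ₂=0.534, ω₂=1.725
apply F[16]=-18.898 → step 17: x=-1.079, v=-5.291, θ₁=0.897, ω₁=5.837, θ₂=0.572, ω₂=2.144
apply F[17]=-20.000 → step 18: x=-1.185, v=-5.280, θ₁=1.014, ω₁=5.865, θ₂=0.620, ω₂=2.673
apply F[18]=-20.000 → step 19: x=-1.290, v=-5.241, θ₁=1.132, ω₁=5.867, θ₂=0.680, ω₂=3.282
apply F[19]=-20.000 → step 20: x=-1.394, v=-5.178, θ₁=1.249, ω₁=5.849, θ₂=0.752, ω₂=3.957
apply F[20]=-20.000 → step 21: x=-1.497, v=-5.092, θ₁=1.365, ω₁=5.814, θ₂=0.838, ω₂=4.686
apply F[21]=-20.000 → step 22: x=-1.598, v=-4.984, θ₁=1.481, ω₁=5.761, θ₂=0.940, ω₂=5.458
apply F[22]=-20.000 → step 23: x=-1.696, v=-4.852, θ₁=1.596, ω₁=5.692, θ₂=1.057, ω₂=6.264
Max |angle| over trajectory = 1.596 rad; bound = 1.627 → within bound.

Answer: yes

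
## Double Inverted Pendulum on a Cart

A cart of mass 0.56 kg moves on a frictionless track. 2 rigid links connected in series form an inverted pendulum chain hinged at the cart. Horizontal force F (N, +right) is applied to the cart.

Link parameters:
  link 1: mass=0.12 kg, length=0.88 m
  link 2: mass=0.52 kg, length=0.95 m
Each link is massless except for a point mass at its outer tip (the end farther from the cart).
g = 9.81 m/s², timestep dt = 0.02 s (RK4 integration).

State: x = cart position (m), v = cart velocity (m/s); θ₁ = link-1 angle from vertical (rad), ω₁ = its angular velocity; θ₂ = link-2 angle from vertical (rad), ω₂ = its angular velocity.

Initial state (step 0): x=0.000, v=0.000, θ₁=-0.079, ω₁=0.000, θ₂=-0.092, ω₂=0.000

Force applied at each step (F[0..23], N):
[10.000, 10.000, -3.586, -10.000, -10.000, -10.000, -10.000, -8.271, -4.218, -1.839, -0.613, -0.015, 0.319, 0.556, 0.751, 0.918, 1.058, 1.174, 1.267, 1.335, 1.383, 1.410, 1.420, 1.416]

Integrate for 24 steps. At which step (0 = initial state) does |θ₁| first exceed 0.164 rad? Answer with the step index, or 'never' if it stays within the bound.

Answer: never

Derivation:
apply F[0]=+10.000 → step 1: x=0.004, v=0.372, θ₁=-0.083, ω₁=-0.430, θ₂=-0.092, ω₂=-0.011
apply F[1]=+10.000 → step 2: x=0.015, v=0.745, θ₁=-0.096, ω₁=-0.869, θ₂=-0.092, ω₂=-0.014
apply F[2]=-3.586 → step 3: x=0.029, v=0.640, θ₁=-0.113, ω₁=-0.786, θ₂=-0.093, ω₂=-0.000
apply F[3]=-10.000 → step 4: x=0.038, v=0.314, θ₁=-0.125, ω₁=-0.474, θ₂=-0.092, ω₂=0.034
apply F[4]=-10.000 → step 5: x=0.041, v=-0.009, θ₁=-0.132, ω₁=-0.182, θ₂=-0.091, ω₂=0.083
apply F[5]=-10.000 → step 6: x=0.038, v=-0.331, θ₁=-0.133, ω₁=0.101, θ₂=-0.089, ω₂=0.139
apply F[6]=-10.000 → step 7: x=0.028, v=-0.653, θ₁=-0.128, ω₁=0.386, θ₂=-0.086, ω₂=0.196
apply F[7]=-8.271 → step 8: x=0.012, v=-0.918, θ₁=-0.118, ω₁=0.613, θ₂=-0.081, ω₂=0.245
apply F[8]=-4.218 → step 9: x=-0.007, v=-1.043, θ₁=-0.105, ω₁=0.698, θ₂=-0.076, ω₂=0.282
apply F[9]=-1.839 → step 10: x=-0.029, v=-1.087, θ₁=-0.091, ω₁=0.703, θ₂=-0.070, ω₂=0.309
apply F[10]=-0.613 → step 11: x=-0.050, v=-1.092, θ₁=-0.077, ω₁=0.674, θ₂=-0.064, ω₂=0.327
apply F[11]=-0.015 → step 12: x=-0.072, v=-1.077, θ₁=-0.064, ω₁=0.632, θ₂=-0.057, ω₂=0.337
apply F[12]=+0.319 → step 13: x=-0.093, v=-1.053, θ₁=-0.052, ω₁=0.589, θ₂=-0.050, ω₂=0.342
apply F[13]=+0.556 → step 14: x=-0.114, v=-1.024, θ₁=-0.040, ω₁=0.545, θ₂=-0.043, ω₂=0.341
apply F[14]=+0.751 → step 15: x=-0.134, v=-0.989, θ₁=-0.030, ω₁=0.503, θ₂=-0.036, ω₂=0.336
apply F[15]=+0.918 → step 16: x=-0.154, v=-0.951, θ₁=-0.020, ω₁=0.461, θ₂=-0.030, ω₂=0.328
apply F[16]=+1.058 → step 17: x=-0.172, v=-0.910, θ₁=-0.012, ω₁=0.421, θ₂=-0.023, ω₂=0.316
apply F[17]=+1.174 → step 18: x=-0.190, v=-0.866, θ₁=-0.004, ω₁=0.382, θ₂=-0.017, ω₂=0.303
apply F[18]=+1.267 → step 19: x=-0.207, v=-0.821, θ₁=0.004, ω₁=0.344, θ₂=-0.011, ω₂=0.287
apply F[19]=+1.335 → step 20: x=-0.223, v=-0.775, θ₁=0.010, ω₁=0.308, θ₂=-0.006, ω₂=0.270
apply F[20]=+1.383 → step 21: x=-0.238, v=-0.729, θ₁=0.016, ω₁=0.273, θ₂=-0.000, ω₂=0.253
apply F[21]=+1.410 → step 22: x=-0.252, v=-0.682, θ₁=0.021, ω₁=0.241, θ₂=0.004, ω₂=0.234
apply F[22]=+1.420 → step 23: x=-0.265, v=-0.637, θ₁=0.026, ω₁=0.210, θ₂=0.009, ω₂=0.216
apply F[23]=+1.416 → step 24: x=-0.277, v=-0.592, θ₁=0.030, ω₁=0.182, θ₂=0.013, ω₂=0.198
max |θ₁| = 0.133 ≤ 0.164 over all 25 states.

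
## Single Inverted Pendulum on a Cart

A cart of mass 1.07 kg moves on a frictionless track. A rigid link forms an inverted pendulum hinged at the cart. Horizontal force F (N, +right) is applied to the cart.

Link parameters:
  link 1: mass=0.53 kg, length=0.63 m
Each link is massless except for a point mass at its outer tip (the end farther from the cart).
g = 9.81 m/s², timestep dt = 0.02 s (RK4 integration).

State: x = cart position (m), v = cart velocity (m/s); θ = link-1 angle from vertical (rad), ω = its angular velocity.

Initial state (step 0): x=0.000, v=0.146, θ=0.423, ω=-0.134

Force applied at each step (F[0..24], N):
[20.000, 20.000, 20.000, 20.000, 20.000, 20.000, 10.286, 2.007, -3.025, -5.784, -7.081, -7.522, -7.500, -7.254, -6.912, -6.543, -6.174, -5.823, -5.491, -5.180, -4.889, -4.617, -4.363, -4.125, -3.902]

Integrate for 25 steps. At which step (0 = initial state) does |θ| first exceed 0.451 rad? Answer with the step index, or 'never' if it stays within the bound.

Answer: never

Derivation:
apply F[0]=+20.000 → step 1: x=0.006, v=0.458, θ=0.417, ω=-0.459
apply F[1]=+20.000 → step 2: x=0.018, v=0.772, θ=0.405, ω=-0.792
apply F[2]=+20.000 → step 3: x=0.037, v=1.091, θ=0.385, ω=-1.138
apply F[3]=+20.000 → step 4: x=0.062, v=1.414, θ=0.359, ω=-1.503
apply F[4]=+20.000 → step 5: x=0.094, v=1.745, θ=0.325, ω=-1.892
apply F[5]=+20.000 → step 6: x=0.132, v=2.084, θ=0.283, ω=-2.312
apply F[6]=+10.286 → step 7: x=0.175, v=2.256, θ=0.235, ω=-2.496
apply F[7]=+2.007 → step 8: x=0.221, v=2.281, θ=0.185, ω=-2.470
apply F[8]=-3.025 → step 9: x=0.266, v=2.216, θ=0.138, ω=-2.318
apply F[9]=-5.784 → step 10: x=0.309, v=2.101, θ=0.093, ω=-2.101
apply F[10]=-7.081 → step 11: x=0.349, v=1.963, θ=0.054, ω=-1.861
apply F[11]=-7.522 → step 12: x=0.387, v=1.820, θ=0.019, ω=-1.622
apply F[12]=-7.500 → step 13: x=0.422, v=1.680, θ=-0.011, ω=-1.398
apply F[13]=-7.254 → step 14: x=0.454, v=1.546, θ=-0.037, ω=-1.194
apply F[14]=-6.912 → step 15: x=0.484, v=1.421, θ=-0.059, ω=-1.012
apply F[15]=-6.543 → step 16: x=0.511, v=1.306, θ=-0.078, ω=-0.850
apply F[16]=-6.174 → step 17: x=0.536, v=1.199, θ=-0.093, ω=-0.707
apply F[17]=-5.823 → step 18: x=0.559, v=1.100, θ=-0.106, ω=-0.582
apply F[18]=-5.491 → step 19: x=0.580, v=1.008, θ=-0.117, ω=-0.472
apply F[19]=-5.180 → step 20: x=0.600, v=0.924, θ=-0.125, ω=-0.377
apply F[20]=-4.889 → step 21: x=0.617, v=0.845, θ=-0.132, ω=-0.293
apply F[21]=-4.617 → step 22: x=0.634, v=0.772, θ=-0.137, ω=-0.220
apply F[22]=-4.363 → step 23: x=0.648, v=0.705, θ=-0.141, ω=-0.157
apply F[23]=-4.125 → step 24: x=0.662, v=0.642, θ=-0.143, ω=-0.103
apply F[24]=-3.902 → step 25: x=0.674, v=0.583, θ=-0.145, ω=-0.056
max |θ| = 0.423 ≤ 0.451 over all 26 states.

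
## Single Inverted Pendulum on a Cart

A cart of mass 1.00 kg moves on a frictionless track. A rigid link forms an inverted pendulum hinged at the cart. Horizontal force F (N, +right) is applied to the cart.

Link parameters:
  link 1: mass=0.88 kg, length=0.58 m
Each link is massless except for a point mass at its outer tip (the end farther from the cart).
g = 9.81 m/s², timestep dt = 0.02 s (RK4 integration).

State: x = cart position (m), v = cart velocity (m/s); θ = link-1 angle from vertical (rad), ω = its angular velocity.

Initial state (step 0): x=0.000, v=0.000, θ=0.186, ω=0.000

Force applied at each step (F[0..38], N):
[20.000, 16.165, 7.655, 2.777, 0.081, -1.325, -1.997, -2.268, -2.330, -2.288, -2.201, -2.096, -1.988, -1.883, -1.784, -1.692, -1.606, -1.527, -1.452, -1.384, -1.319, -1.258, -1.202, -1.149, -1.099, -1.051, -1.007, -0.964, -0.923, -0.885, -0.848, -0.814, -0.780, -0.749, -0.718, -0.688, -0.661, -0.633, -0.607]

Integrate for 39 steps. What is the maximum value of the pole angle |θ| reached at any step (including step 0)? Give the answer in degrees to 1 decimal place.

Answer: 10.7°

Derivation:
apply F[0]=+20.000 → step 1: x=0.004, v=0.359, θ=0.181, ω=-0.546
apply F[1]=+16.165 → step 2: x=0.014, v=0.646, θ=0.165, ω=-0.975
apply F[2]=+7.655 → step 3: x=0.028, v=0.772, θ=0.144, ω=-1.137
apply F[3]=+2.777 → step 4: x=0.044, v=0.806, θ=0.121, ω=-1.151
apply F[4]=+0.081 → step 5: x=0.060, v=0.790, θ=0.099, ω=-1.087
apply F[5]=-1.325 → step 6: x=0.075, v=0.750, θ=0.078, ω=-0.988
apply F[6]=-1.997 → step 7: x=0.089, v=0.699, θ=0.060, ω=-0.877
apply F[7]=-2.268 → step 8: x=0.103, v=0.645, θ=0.043, ω=-0.767
apply F[8]=-2.330 → step 9: x=0.115, v=0.593, θ=0.029, ω=-0.664
apply F[9]=-2.288 → step 10: x=0.127, v=0.543, θ=0.017, ω=-0.571
apply F[10]=-2.201 → step 11: x=0.137, v=0.497, θ=0.006, ω=-0.488
apply F[11]=-2.096 → step 12: x=0.146, v=0.455, θ=-0.003, ω=-0.415
apply F[12]=-1.988 → step 13: x=0.155, v=0.416, θ=-0.011, ω=-0.351
apply F[13]=-1.883 → step 14: x=0.163, v=0.381, θ=-0.017, ω=-0.295
apply F[14]=-1.784 → step 15: x=0.170, v=0.349, θ=-0.022, ω=-0.246
apply F[15]=-1.692 → step 16: x=0.177, v=0.319, θ=-0.027, ω=-0.203
apply F[16]=-1.606 → step 17: x=0.183, v=0.292, θ=-0.031, ω=-0.166
apply F[17]=-1.527 → step 18: x=0.189, v=0.267, θ=-0.034, ω=-0.134
apply F[18]=-1.452 → step 19: x=0.194, v=0.244, θ=-0.036, ω=-0.106
apply F[19]=-1.384 → step 20: x=0.199, v=0.223, θ=-0.038, ω=-0.082
apply F[20]=-1.319 → step 21: x=0.203, v=0.203, θ=-0.039, ω=-0.061
apply F[21]=-1.258 → step 22: x=0.207, v=0.185, θ=-0.040, ω=-0.043
apply F[22]=-1.202 → step 23: x=0.210, v=0.168, θ=-0.041, ω=-0.028
apply F[23]=-1.149 → step 24: x=0.213, v=0.152, θ=-0.041, ω=-0.014
apply F[24]=-1.099 → step 25: x=0.216, v=0.137, θ=-0.042, ω=-0.003
apply F[25]=-1.051 → step 26: x=0.219, v=0.123, θ=-0.042, ω=0.007
apply F[26]=-1.007 → step 27: x=0.221, v=0.110, θ=-0.041, ω=0.015
apply F[27]=-0.964 → step 28: x=0.223, v=0.098, θ=-0.041, ω=0.022
apply F[28]=-0.923 → step 29: x=0.225, v=0.087, θ=-0.041, ω=0.028
apply F[29]=-0.885 → step 30: x=0.227, v=0.076, θ=-0.040, ω=0.033
apply F[30]=-0.848 → step 31: x=0.228, v=0.066, θ=-0.039, ω=0.037
apply F[31]=-0.814 → step 32: x=0.230, v=0.056, θ=-0.038, ω=0.040
apply F[32]=-0.780 → step 33: x=0.231, v=0.047, θ=-0.038, ω=0.043
apply F[33]=-0.749 → step 34: x=0.231, v=0.039, θ=-0.037, ω=0.045
apply F[34]=-0.718 → step 35: x=0.232, v=0.031, θ=-0.036, ω=0.047
apply F[35]=-0.688 → step 36: x=0.233, v=0.023, θ=-0.035, ω=0.048
apply F[36]=-0.661 → step 37: x=0.233, v=0.016, θ=-0.034, ω=0.049
apply F[37]=-0.633 → step 38: x=0.233, v=0.009, θ=-0.033, ω=0.050
apply F[38]=-0.607 → step 39: x=0.233, v=0.002, θ=-0.032, ω=0.050
Max |angle| over trajectory = 0.186 rad = 10.7°.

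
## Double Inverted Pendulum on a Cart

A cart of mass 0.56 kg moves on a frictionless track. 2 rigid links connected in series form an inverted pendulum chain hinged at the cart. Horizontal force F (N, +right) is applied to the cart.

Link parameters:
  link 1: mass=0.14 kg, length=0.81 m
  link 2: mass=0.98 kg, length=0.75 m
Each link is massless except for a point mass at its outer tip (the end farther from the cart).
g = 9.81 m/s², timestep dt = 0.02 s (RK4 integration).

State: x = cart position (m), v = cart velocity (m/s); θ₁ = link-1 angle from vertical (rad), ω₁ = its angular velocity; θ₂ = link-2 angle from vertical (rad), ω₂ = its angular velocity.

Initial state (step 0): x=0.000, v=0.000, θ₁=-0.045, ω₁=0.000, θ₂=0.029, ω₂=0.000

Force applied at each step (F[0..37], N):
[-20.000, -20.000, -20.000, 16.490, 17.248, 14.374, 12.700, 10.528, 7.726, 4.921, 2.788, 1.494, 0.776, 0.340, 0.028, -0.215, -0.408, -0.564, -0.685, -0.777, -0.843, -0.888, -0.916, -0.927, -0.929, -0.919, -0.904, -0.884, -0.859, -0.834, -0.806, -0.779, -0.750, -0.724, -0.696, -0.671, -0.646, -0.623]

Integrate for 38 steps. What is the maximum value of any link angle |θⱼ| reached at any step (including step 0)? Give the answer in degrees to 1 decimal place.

Answer: 6.1°

Derivation:
apply F[0]=-20.000 → step 1: x=-0.007, v=-0.696, θ₁=-0.038, ω₁=0.714, θ₂=0.031, ω₂=0.166
apply F[1]=-20.000 → step 2: x=-0.028, v=-1.399, θ₁=-0.016, ω₁=1.475, θ₂=0.035, ω₂=0.290
apply F[2]=-20.000 → step 3: x=-0.063, v=-2.113, θ₁=0.022, ω₁=2.312, θ₂=0.042, ω₂=0.345
apply F[3]=+16.490 → step 4: x=-0.099, v=-1.538, θ₁=0.061, ω₁=1.611, θ₂=0.049, ω₂=0.348
apply F[4]=+17.248 → step 5: x=-0.124, v=-0.954, θ₁=0.086, ω₁=0.950, θ₂=0.055, ω₂=0.297
apply F[5]=+14.374 → step 6: x=-0.139, v=-0.483, θ₁=0.100, ω₁=0.466, θ₂=0.060, ω₂=0.210
apply F[6]=+12.700 → step 7: x=-0.144, v=-0.078, θ₁=0.106, ω₁=0.076, θ₂=0.064, ω₂=0.107
apply F[7]=+10.528 → step 8: x=-0.143, v=0.250, θ₁=0.104, ω₁=-0.221, θ₂=0.065, ω₂=0.007
apply F[8]=+7.726 → step 9: x=-0.135, v=0.483, θ₁=0.098, ω₁=-0.413, θ₂=0.064, ω₂=-0.077
apply F[9]=+4.921 → step 10: x=-0.124, v=0.621, θ₁=0.089, ω₁=-0.507, θ₂=0.062, ω₂=-0.143
apply F[10]=+2.788 → step 11: x=-0.111, v=0.687, θ₁=0.078, ω₁=-0.529, θ₂=0.058, ω₂=-0.192
apply F[11]=+1.494 → step 12: x=-0.097, v=0.713, θ₁=0.068, ω₁=-0.515, θ₂=0.054, ω₂=-0.226
apply F[12]=+0.776 → step 13: x=-0.083, v=0.716, θ₁=0.058, ω₁=-0.486, θ₂=0.049, ω₂=-0.249
apply F[13]=+0.340 → step 14: x=-0.069, v=0.708, θ₁=0.049, ω₁=-0.452, θ₂=0.044, ω₂=-0.262
apply F[14]=+0.028 → step 15: x=-0.055, v=0.692, θ₁=0.040, ω₁=-0.417, θ₂=0.039, ω₂=-0.267
apply F[15]=-0.215 → step 16: x=-0.041, v=0.671, θ₁=0.032, ω₁=-0.383, θ₂=0.034, ω₂=-0.266
apply F[16]=-0.408 → step 17: x=-0.028, v=0.645, θ₁=0.025, ω₁=-0.349, θ₂=0.028, ω₂=-0.261
apply F[17]=-0.564 → step 18: x=-0.015, v=0.617, θ₁=0.018, ω₁=-0.316, θ₂=0.023, ω₂=-0.252
apply F[18]=-0.685 → step 19: x=-0.003, v=0.587, θ₁=0.012, ω₁=-0.285, θ₂=0.018, ω₂=-0.240
apply F[19]=-0.777 → step 20: x=0.008, v=0.555, θ₁=0.007, ω₁=-0.255, θ₂=0.014, ω₂=-0.226
apply F[20]=-0.843 → step 21: x=0.019, v=0.523, θ₁=0.002, ω₁=-0.227, θ₂=0.009, ω₂=-0.211
apply F[21]=-0.888 → step 22: x=0.029, v=0.492, θ₁=-0.002, ω₁=-0.201, θ₂=0.005, ω₂=-0.195
apply F[22]=-0.916 → step 23: x=0.039, v=0.461, θ₁=-0.006, ω₁=-0.177, θ₂=0.002, ω₂=-0.179
apply F[23]=-0.927 → step 24: x=0.048, v=0.431, θ₁=-0.009, ω₁=-0.154, θ₂=-0.002, ω₂=-0.163
apply F[24]=-0.929 → step 25: x=0.056, v=0.402, θ₁=-0.012, ω₁=-0.134, θ₂=-0.005, ω₂=-0.148
apply F[25]=-0.919 → step 26: x=0.064, v=0.374, θ₁=-0.015, ω₁=-0.115, θ₂=-0.008, ω₂=-0.132
apply F[26]=-0.904 → step 27: x=0.071, v=0.348, θ₁=-0.017, ω₁=-0.099, θ₂=-0.010, ω₂=-0.118
apply F[27]=-0.884 → step 28: x=0.078, v=0.324, θ₁=-0.019, ω₁=-0.084, θ₂=-0.012, ω₂=-0.105
apply F[28]=-0.859 → step 29: x=0.084, v=0.301, θ₁=-0.020, ω₁=-0.070, θ₂=-0.014, ω₂=-0.092
apply F[29]=-0.834 → step 30: x=0.090, v=0.279, θ₁=-0.022, ω₁=-0.058, θ₂=-0.016, ω₂=-0.080
apply F[30]=-0.806 → step 31: x=0.095, v=0.259, θ₁=-0.023, ω₁=-0.048, θ₂=-0.018, ω₂=-0.069
apply F[31]=-0.779 → step 32: x=0.100, v=0.240, θ₁=-0.024, ω₁=-0.038, θ₂=-0.019, ω₂=-0.059
apply F[32]=-0.750 → step 33: x=0.105, v=0.223, θ₁=-0.024, ω₁=-0.030, θ₂=-0.020, ω₂=-0.050
apply F[33]=-0.724 → step 34: x=0.109, v=0.207, θ₁=-0.025, ω₁=-0.023, θ₂=-0.021, ω₂=-0.042
apply F[34]=-0.696 → step 35: x=0.113, v=0.192, θ₁=-0.025, ω₁=-0.016, θ₂=-0.022, ω₂=-0.034
apply F[35]=-0.671 → step 36: x=0.117, v=0.178, θ₁=-0.025, ω₁=-0.011, θ₂=-0.022, ω₂=-0.027
apply F[36]=-0.646 → step 37: x=0.120, v=0.165, θ₁=-0.026, ω₁=-0.006, θ₂=-0.023, ω₂=-0.021
apply F[37]=-0.623 → step 38: x=0.123, v=0.152, θ₁=-0.026, ω₁=-0.002, θ₂=-0.023, ω₂=-0.016
Max |angle| over trajectory = 0.106 rad = 6.1°.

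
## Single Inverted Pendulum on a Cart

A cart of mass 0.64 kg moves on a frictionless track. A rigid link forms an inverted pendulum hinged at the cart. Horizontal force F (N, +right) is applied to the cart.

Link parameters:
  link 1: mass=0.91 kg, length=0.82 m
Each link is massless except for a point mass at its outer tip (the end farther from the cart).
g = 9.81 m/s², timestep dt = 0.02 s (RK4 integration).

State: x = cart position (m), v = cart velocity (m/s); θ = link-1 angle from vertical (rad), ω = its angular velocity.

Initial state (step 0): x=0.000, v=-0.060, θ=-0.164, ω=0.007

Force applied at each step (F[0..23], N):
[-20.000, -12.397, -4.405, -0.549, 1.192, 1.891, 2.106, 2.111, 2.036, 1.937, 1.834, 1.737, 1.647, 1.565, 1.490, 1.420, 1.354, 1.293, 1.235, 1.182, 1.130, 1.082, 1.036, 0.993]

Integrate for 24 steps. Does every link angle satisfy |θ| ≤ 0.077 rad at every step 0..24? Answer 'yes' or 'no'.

Answer: no

Derivation:
apply F[0]=-20.000 → step 1: x=-0.007, v=-0.620, θ=-0.158, ω=0.643
apply F[1]=-12.397 → step 2: x=-0.023, v=-0.958, θ=-0.141, ω=1.015
apply F[2]=-4.405 → step 3: x=-0.043, v=-1.061, θ=-0.120, ω=1.108
apply F[3]=-0.549 → step 4: x=-0.064, v=-1.051, θ=-0.098, ω=1.070
apply F[4]=+1.192 → step 5: x=-0.084, v=-0.992, θ=-0.078, ω=0.977
apply F[5]=+1.891 → step 6: x=-0.103, v=-0.916, θ=-0.059, ω=0.869
apply F[6]=+2.106 → step 7: x=-0.121, v=-0.837, θ=-0.043, ω=0.760
apply F[7]=+2.111 → step 8: x=-0.137, v=-0.762, θ=-0.029, ω=0.660
apply F[8]=+2.036 → step 9: x=-0.151, v=-0.692, θ=-0.016, ω=0.570
apply F[9]=+1.937 → step 10: x=-0.165, v=-0.629, θ=-0.006, ω=0.490
apply F[10]=+1.834 → step 11: x=-0.177, v=-0.571, θ=0.003, ω=0.419
apply F[11]=+1.737 → step 12: x=-0.188, v=-0.519, θ=0.011, ω=0.357
apply F[12]=+1.647 → step 13: x=-0.197, v=-0.472, θ=0.018, ω=0.303
apply F[13]=+1.565 → step 14: x=-0.206, v=-0.428, θ=0.023, ω=0.255
apply F[14]=+1.490 → step 15: x=-0.215, v=-0.389, θ=0.028, ω=0.213
apply F[15]=+1.420 → step 16: x=-0.222, v=-0.353, θ=0.032, ω=0.176
apply F[16]=+1.354 → step 17: x=-0.229, v=-0.320, θ=0.035, ω=0.144
apply F[17]=+1.293 → step 18: x=-0.235, v=-0.290, θ=0.038, ω=0.116
apply F[18]=+1.235 → step 19: x=-0.240, v=-0.262, θ=0.040, ω=0.092
apply F[19]=+1.182 → step 20: x=-0.245, v=-0.236, θ=0.041, ω=0.070
apply F[20]=+1.130 → step 21: x=-0.250, v=-0.213, θ=0.043, ω=0.051
apply F[21]=+1.082 → step 22: x=-0.254, v=-0.191, θ=0.043, ω=0.035
apply F[22]=+1.036 → step 23: x=-0.258, v=-0.171, θ=0.044, ω=0.021
apply F[23]=+0.993 → step 24: x=-0.261, v=-0.152, θ=0.044, ω=0.009
Max |angle| over trajectory = 0.164 rad; bound = 0.077 → exceeded.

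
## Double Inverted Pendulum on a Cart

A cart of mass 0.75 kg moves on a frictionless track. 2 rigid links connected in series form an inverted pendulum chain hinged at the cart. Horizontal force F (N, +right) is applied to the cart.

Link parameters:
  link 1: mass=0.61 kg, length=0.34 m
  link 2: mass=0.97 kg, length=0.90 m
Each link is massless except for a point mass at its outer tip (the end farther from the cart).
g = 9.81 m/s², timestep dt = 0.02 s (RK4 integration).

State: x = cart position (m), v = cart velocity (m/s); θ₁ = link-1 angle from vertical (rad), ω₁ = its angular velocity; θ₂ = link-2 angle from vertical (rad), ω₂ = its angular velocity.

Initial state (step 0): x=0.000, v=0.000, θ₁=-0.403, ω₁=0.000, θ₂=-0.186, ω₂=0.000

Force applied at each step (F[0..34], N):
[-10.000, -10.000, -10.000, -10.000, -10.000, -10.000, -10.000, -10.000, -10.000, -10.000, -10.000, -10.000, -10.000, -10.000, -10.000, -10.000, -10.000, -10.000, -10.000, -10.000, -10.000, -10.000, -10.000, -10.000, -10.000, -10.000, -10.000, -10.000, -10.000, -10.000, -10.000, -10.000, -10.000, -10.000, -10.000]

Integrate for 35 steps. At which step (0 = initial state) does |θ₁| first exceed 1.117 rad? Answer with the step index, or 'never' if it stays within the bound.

apply F[0]=-10.000 → step 1: x=-0.001, v=-0.098, θ₁=-0.405, ω₁=-0.162, θ₂=-0.185, ω₂=0.127
apply F[1]=-10.000 → step 2: x=-0.004, v=-0.196, θ₁=-0.410, ω₁=-0.330, θ₂=-0.181, ω₂=0.256
apply F[2]=-10.000 → step 3: x=-0.009, v=-0.294, θ₁=-0.418, ω₁=-0.509, θ₂=-0.174, ω₂=0.390
apply F[3]=-10.000 → step 4: x=-0.016, v=-0.392, θ₁=-0.430, ω₁=-0.703, θ₂=-0.165, ω₂=0.530
apply F[4]=-10.000 → step 5: x=-0.025, v=-0.490, θ₁=-0.446, ω₁=-0.915, θ₂=-0.153, ω₂=0.679
apply F[5]=-10.000 → step 6: x=-0.035, v=-0.590, θ₁=-0.467, ω₁=-1.145, θ₂=-0.138, ω₂=0.837
apply F[6]=-10.000 → step 7: x=-0.048, v=-0.692, θ₁=-0.492, ω₁=-1.390, θ₂=-0.120, ω₂=1.005
apply F[7]=-10.000 → step 8: x=-0.063, v=-0.798, θ₁=-0.522, ω₁=-1.646, θ₂=-0.098, ω₂=1.180
apply F[8]=-10.000 → step 9: x=-0.080, v=-0.909, θ₁=-0.558, ω₁=-1.904, θ₂=-0.072, ω₂=1.362
apply F[9]=-10.000 → step 10: x=-0.099, v=-1.027, θ₁=-0.599, ω₁=-2.156, θ₂=-0.043, ω₂=1.546
apply F[10]=-10.000 → step 11: x=-0.121, v=-1.152, θ₁=-0.644, ω₁=-2.393, θ₂=-0.011, ω₂=1.732
apply F[11]=-10.000 → step 12: x=-0.146, v=-1.285, θ₁=-0.694, ω₁=-2.607, θ₂=0.026, ω₂=1.915
apply F[12]=-10.000 → step 13: x=-0.173, v=-1.427, θ₁=-0.748, ω₁=-2.795, θ₂=0.066, ω₂=2.095
apply F[13]=-10.000 → step 14: x=-0.203, v=-1.575, θ₁=-0.806, ω₁=-2.955, θ₂=0.110, ω₂=2.270
apply F[14]=-10.000 → step 15: x=-0.236, v=-1.730, θ₁=-0.866, ω₁=-3.086, θ₂=0.157, ω₂=2.440
apply F[15]=-10.000 → step 16: x=-0.272, v=-1.889, θ₁=-0.929, ω₁=-3.191, θ₂=0.207, ω₂=2.606
apply F[16]=-10.000 → step 17: x=-0.311, v=-2.050, θ₁=-0.994, ω₁=-3.270, θ₂=0.261, ω₂=2.769
apply F[17]=-10.000 → step 18: x=-0.354, v=-2.213, θ₁=-1.060, ω₁=-3.327, θ₂=0.318, ω₂=2.930
apply F[18]=-10.000 → step 19: x=-0.400, v=-2.374, θ₁=-1.127, ω₁=-3.363, θ₂=0.378, ω₂=3.091
apply F[19]=-10.000 → step 20: x=-0.449, v=-2.532, θ₁=-1.194, ω₁=-3.380, θ₂=0.442, ω₂=3.253
apply F[20]=-10.000 → step 21: x=-0.501, v=-2.684, θ₁=-1.262, ω₁=-3.379, θ₂=0.508, ω₂=3.417
apply F[21]=-10.000 → step 22: x=-0.556, v=-2.828, θ₁=-1.329, ω₁=-3.363, θ₂=0.578, ω₂=3.586
apply F[22]=-10.000 → step 23: x=-0.614, v=-2.960, θ₁=-1.396, ω₁=-3.335, θ₂=0.652, ω₂=3.758
apply F[23]=-10.000 → step 24: x=-0.674, v=-3.077, θ₁=-1.462, ω₁=-3.299, θ₂=0.729, ω₂=3.933
apply F[24]=-10.000 → step 25: x=-0.737, v=-3.176, θ₁=-1.528, ω₁=-3.265, θ₂=0.809, ω₂=4.110
apply F[25]=-10.000 → step 26: x=-0.801, v=-3.254, θ₁=-1.593, ω₁=-3.251, θ₂=0.893, ω₂=4.281
apply F[26]=-10.000 → step 27: x=-0.867, v=-3.310, θ₁=-1.658, ω₁=-3.284, θ₂=0.980, ω₂=4.439
apply F[27]=-10.000 → step 28: x=-0.934, v=-3.345, θ₁=-1.725, ω₁=-3.405, θ₂=1.071, ω₂=4.570
apply F[28]=-10.000 → step 29: x=-1.001, v=-3.370, θ₁=-1.796, ω₁=-3.666, θ₂=1.163, ω₂=4.658
apply F[29]=-10.000 → step 30: x=-1.068, v=-3.402, θ₁=-1.873, ω₁=-4.125, θ₂=1.256, ω₂=4.691
apply F[30]=-10.000 → step 31: x=-1.137, v=-3.468, θ₁=-1.962, ω₁=-4.825, θ₂=1.350, ω₂=4.669
apply F[31]=-10.000 → step 32: x=-1.208, v=-3.603, θ₁=-2.068, ω₁=-5.783, θ₂=1.443, ω₂=4.618
apply F[32]=-10.000 → step 33: x=-1.282, v=-3.835, θ₁=-2.195, ω₁=-6.985, θ₂=1.535, ω₂=4.596
apply F[33]=-10.000 → step 34: x=-1.362, v=-4.181, θ₁=-2.349, ω₁=-8.421, θ₂=1.628, ω₂=4.693
apply F[34]=-10.000 → step 35: x=-1.450, v=-4.636, θ₁=-2.534, ω₁=-10.146, θ₂=1.724, ω₂=5.030
|θ₁| = 1.127 > 1.117 first at step 19.

Answer: 19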